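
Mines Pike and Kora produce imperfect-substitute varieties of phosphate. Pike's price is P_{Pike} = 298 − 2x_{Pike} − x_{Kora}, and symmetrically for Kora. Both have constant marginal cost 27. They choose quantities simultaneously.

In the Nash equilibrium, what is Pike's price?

Mine Pike's profit: π = x_{Pike}(298 − 2x_{Pike} − x_{Kora}) − 27x_{Pike}.
∂π/∂x_{Pike} = 271 − 4x_{Pike} − x_{Kora} = 0 ⇒ x_{Pike} = 67.75 − 0.25x_{Kora}.
Setting x_{Pike} = x_{Kora} in the reaction function: x_{Pike} = 67.75 − 0.25x_{Pike}, so x_{Pike} = 67.75 / 1.25 = 54.2.
P_{Pike} = 298 − 2·54.2 − 54.2 = 135.4.

135.4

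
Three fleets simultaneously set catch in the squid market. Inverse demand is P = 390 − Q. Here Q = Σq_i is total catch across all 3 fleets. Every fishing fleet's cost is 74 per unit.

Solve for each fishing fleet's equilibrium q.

A representative fishing fleet's profit is π_i = q_i(390 − Q) − 74q_i, with Q = q_i + Σ_{j≠i} q_j.
First-order condition: 316 − 2q_i − Σ_{j≠i} q_j = 0.
Imposing symmetry (q_j = q for all j) turns Σ_{j≠i} q_j into 2q, so 316 = 4q and q = 79.

79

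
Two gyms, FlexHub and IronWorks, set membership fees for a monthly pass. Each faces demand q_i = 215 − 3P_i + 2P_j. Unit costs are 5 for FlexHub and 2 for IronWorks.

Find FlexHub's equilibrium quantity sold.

FlexHub's profit: π = (P_{FlexHub} − 5)(215 − 3P_{FlexHub} + 2P_{IronWorks}).
∂π/∂P_{FlexHub} = 230 − 6P_{FlexHub} + 2P_{IronWorks} = 0 ⇒ P_{FlexHub} = 115/3 + (1/3)P_{IronWorks}.
Similarly P_{IronWorks} = 221/6 + (1/3)P_{FlexHub}.
Solving the two reaction functions simultaneously: (1 − (1/3)(1/3))P_{FlexHub} = 115/3 + (1/3)·(221/6), so (8/9)P_{FlexHub} = 911/18 and P_{FlexHub} = 56.9375.
Then P_{IronWorks} = 221/6 + (1/3)·56.9375 = 55.8125.
q_{FlexHub} = 215 − 3·56.9375 + 2·55.8125 = 155.8125.

155.8125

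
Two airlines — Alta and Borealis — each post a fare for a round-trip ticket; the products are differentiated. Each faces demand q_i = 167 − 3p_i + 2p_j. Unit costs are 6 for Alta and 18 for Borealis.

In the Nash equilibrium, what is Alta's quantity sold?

Alta's profit: π = (p_{Alta} − 6)(167 − 3p_{Alta} + 2p_{Borealis}).
∂π/∂p_{Alta} = 185 − 6p_{Alta} + 2p_{Borealis} = 0 ⇒ p_{Alta} = 185/6 + (1/3)p_{Borealis}.
Similarly p_{Borealis} = 221/6 + (1/3)p_{Alta}.
Substituting the second reaction function into the first: p_{Alta} = 185/6 + (1/3)(221/6 + (1/3)p_{Alta}), which gives (8/9)p_{Alta} = 388/9 ⇒ p_{Alta} = 48.5.
Then p_{Borealis} = 221/6 + (1/3)·48.5 = 53.
q_{Alta} = 167 − 3·48.5 + 2·53 = 127.5.

127.5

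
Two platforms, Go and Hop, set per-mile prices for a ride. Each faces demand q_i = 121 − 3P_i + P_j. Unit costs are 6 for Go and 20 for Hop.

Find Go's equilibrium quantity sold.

Go's profit: π = (P_{Go} − 6)(121 − 3P_{Go} + P_{Hop}).
∂π/∂P_{Go} = 139 − 6P_{Go} + P_{Hop} = 0 ⇒ P_{Go} = 139/6 + (1/6)P_{Hop}.
Similarly P_{Hop} = 181/6 + (1/6)P_{Go}.
Solving the two reaction functions simultaneously: (1 − (1/6)(1/6))P_{Go} = 139/6 + (1/6)·(181/6), so (35/36)P_{Go} = 1015/36 and P_{Go} = 29.
Then P_{Hop} = 181/6 + (1/6)·29 = 35.
q_{Go} = 121 − 3·29 + 35 = 69.

69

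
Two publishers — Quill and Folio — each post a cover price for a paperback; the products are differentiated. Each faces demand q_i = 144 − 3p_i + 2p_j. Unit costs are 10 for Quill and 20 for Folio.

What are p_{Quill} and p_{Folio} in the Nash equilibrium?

Quill's profit: π = (p_{Quill} − 10)(144 − 3p_{Quill} + 2p_{Folio}).
∂π/∂p_{Quill} = 174 − 6p_{Quill} + 2p_{Folio} = 0 ⇒ p_{Quill} = 29 + (1/3)p_{Folio}.
Similarly p_{Folio} = 34 + (1/3)p_{Quill}.
Substituting the second reaction function into the first: p_{Quill} = 29 + (1/3)(34 + (1/3)p_{Quill}), which gives (8/9)p_{Quill} = 121/3 ⇒ p_{Quill} = 45.375.
Then p_{Folio} = 34 + (1/3)·45.375 = 49.125.

45.375, 49.125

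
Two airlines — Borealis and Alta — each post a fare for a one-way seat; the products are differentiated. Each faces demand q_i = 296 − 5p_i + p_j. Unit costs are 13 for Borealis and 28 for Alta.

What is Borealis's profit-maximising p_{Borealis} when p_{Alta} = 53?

Borealis's profit: π = (p_{Borealis} − 13)(296 − 5p_{Borealis} + p_{Alta}).
∂π/∂p_{Borealis} = 361 − 10p_{Borealis} + p_{Alta} = 0 ⇒ p_{Borealis} = 36.1 + 0.1p_{Alta}.
At p_{Alta} = 53: p_{Borealis} = 36.1 + 0.1·53 = 41.4.

41.4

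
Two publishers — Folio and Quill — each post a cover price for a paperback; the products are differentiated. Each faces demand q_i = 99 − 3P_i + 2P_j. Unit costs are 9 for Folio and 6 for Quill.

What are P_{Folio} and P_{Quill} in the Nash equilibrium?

Folio's profit: π = (P_{Folio} − 9)(99 − 3P_{Folio} + 2P_{Quill}).
∂π/∂P_{Folio} = 126 − 6P_{Folio} + 2P_{Quill} = 0 ⇒ P_{Folio} = 21 + (1/3)P_{Quill}.
Similarly P_{Quill} = 19.5 + (1/3)P_{Folio}.
Plugging P_{Quill} into Folio's best response: P_{Folio} = 21 + (1/3)(19.5 + (1/3)P_{Folio}) ⇒ (8/9)P_{Folio} = 27.5, so P_{Folio} = 30.9375.
Then P_{Quill} = 19.5 + (1/3)·30.9375 = 29.8125.

30.9375, 29.8125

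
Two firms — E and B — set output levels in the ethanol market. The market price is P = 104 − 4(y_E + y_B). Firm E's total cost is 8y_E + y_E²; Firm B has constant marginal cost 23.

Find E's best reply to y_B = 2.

Firm E's profit: π = y_E(104 − 4(y_E + y_B)) − 8y_E − y_E².
∂π/∂y_E = 96 − 10y_E − 4y_B = 0, so y_E = 9.6 − 0.4y_B.
At y_B = 2: y_E = 9.6 − 0.4·2 = 8.8.

8.8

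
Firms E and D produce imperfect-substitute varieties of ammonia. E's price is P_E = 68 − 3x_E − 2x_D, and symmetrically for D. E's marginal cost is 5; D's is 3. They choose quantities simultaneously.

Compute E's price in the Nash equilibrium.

28.25

Firm E's profit: π = x_E(68 − 3x_E − 2x_D) − 5x_E.
∂π/∂x_E = 63 − 6x_E − 2x_D = 0 ⇒ x_E = 10.5 − (1/3)x_D.
Similarly x_D = 65/6 − (1/3)x_E.
Substituting the second reaction function into the first: x_E = 10.5 − (1/3)(65/6 − (1/3)x_E), which gives (8/9)x_E = 62/9 ⇒ x_E = 7.75.
Then x_D = 65/6 − (1/3)·7.75 = 8.25.
P_E = 68 − 3·7.75 − 2·8.25 = 28.25.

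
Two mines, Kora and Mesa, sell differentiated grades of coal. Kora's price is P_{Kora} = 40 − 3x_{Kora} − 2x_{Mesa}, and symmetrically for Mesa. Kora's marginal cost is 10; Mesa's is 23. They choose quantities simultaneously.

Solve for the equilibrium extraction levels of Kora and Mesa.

Mine Kora's profit: π = x_{Kora}(40 − 3x_{Kora} − 2x_{Mesa}) − 10x_{Kora}.
∂π/∂x_{Kora} = 30 − 6x_{Kora} − 2x_{Mesa} = 0 ⇒ x_{Kora} = 5 − (1/3)x_{Mesa}.
Similarly x_{Mesa} = 17/6 − (1/3)x_{Kora}.
Plugging x_{Mesa} into Kora's best response: x_{Kora} = 5 − (1/3)(17/6 − (1/3)x_{Kora}) ⇒ (8/9)x_{Kora} = 73/18, so x_{Kora} = 4.5625.
Then x_{Mesa} = 17/6 − (1/3)·4.5625 = 1.3125.

4.5625, 1.3125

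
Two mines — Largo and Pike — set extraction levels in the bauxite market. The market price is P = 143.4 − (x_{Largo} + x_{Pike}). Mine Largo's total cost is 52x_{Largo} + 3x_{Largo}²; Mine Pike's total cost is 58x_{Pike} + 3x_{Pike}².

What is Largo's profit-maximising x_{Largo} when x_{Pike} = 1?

11.3

Mine Largo's profit: π = x_{Largo}(143.4 − (x_{Largo} + x_{Pike})) − 52x_{Largo} − 3x_{Largo}².
∂π/∂x_{Largo} = 91.4 − 8x_{Largo} − x_{Pike} = 0, so x_{Largo} = 11.425 − 0.125x_{Pike}.
At x_{Pike} = 1: x_{Largo} = 11.425 − 0.125·1 = 11.3.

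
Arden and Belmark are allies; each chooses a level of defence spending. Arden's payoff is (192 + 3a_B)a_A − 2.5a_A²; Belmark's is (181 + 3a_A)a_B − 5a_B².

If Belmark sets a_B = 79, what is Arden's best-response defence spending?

85.8

Expanding Arden's payoff: 192a_A + 3a_Ba_A − 2.5a_A².
∂π/∂a_A = 192 + 3a_B − 5a_A = 0, so a_A = 38.4 + 0.6a_B.
At a_B = 79: a_A = 38.4 + 0.6·79 = 85.8.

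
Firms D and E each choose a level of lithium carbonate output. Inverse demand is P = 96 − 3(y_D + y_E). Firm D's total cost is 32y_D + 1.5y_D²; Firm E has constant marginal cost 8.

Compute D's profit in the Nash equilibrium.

32

Firm D's profit: π = y_D(96 − 3(y_D + y_E)) − 32y_D − 1.5y_D².
∂π/∂y_D = 64 − 9y_D − 3y_E = 0, so y_D = 64/9 − (1/3)y_E.
For E: ∂π/∂y_E = 88 − 6y_E − 3y_D = 0 ⇒ y_E = 44/3 − 0.5y_D.
Plugging y_E into D's best response: y_D = 64/9 − (1/3)(44/3 − 0.5y_D) ⇒ (5/6)y_D = 20/9, so y_D = 8/3.
Then y_E = 44/3 − 0.5·(8/3) = 40/3.
Price P = 96 − 3·16 = 48.
D's profit: (48 − 32)·(8/3) − 1.5(8/3)² = 32.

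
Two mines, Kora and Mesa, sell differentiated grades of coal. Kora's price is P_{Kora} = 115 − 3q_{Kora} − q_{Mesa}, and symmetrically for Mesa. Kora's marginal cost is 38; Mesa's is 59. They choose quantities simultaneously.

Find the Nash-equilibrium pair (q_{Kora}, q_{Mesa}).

Mine Kora's profit: π = q_{Kora}(115 − 3q_{Kora} − q_{Mesa}) − 38q_{Kora}.
∂π/∂q_{Kora} = 77 − 6q_{Kora} − q_{Mesa} = 0 ⇒ q_{Kora} = 77/6 − (1/6)q_{Mesa}.
Similarly q_{Mesa} = 28/3 − (1/6)q_{Kora}.
Substituting the second reaction function into the first: q_{Kora} = 77/6 − (1/6)(28/3 − (1/6)q_{Kora}), which gives (35/36)q_{Kora} = 203/18 ⇒ q_{Kora} = 11.6.
Then q_{Mesa} = 28/3 − (1/6)·11.6 = 7.4.

11.6, 7.4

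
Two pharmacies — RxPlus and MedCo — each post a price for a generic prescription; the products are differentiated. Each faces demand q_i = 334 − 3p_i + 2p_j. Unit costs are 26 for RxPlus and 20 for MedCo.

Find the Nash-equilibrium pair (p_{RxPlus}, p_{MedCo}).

RxPlus's profit: π = (p_{RxPlus} − 26)(334 − 3p_{RxPlus} + 2p_{MedCo}).
∂π/∂p_{RxPlus} = 412 − 6p_{RxPlus} + 2p_{MedCo} = 0 ⇒ p_{RxPlus} = 206/3 + (1/3)p_{MedCo}.
Similarly p_{MedCo} = 197/3 + (1/3)p_{RxPlus}.
Solving the two reaction functions simultaneously: (1 − (1/3)(1/3))p_{RxPlus} = 206/3 + (1/3)·(197/3), so (8/9)p_{RxPlus} = 815/9 and p_{RxPlus} = 101.875.
Then p_{MedCo} = 197/3 + (1/3)·101.875 = 99.625.

101.875, 99.625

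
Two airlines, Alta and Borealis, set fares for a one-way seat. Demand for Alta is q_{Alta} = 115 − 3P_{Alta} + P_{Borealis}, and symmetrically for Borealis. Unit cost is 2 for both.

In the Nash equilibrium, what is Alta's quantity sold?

66.6

Alta's profit: π = (P_{Alta} − 2)(115 − 3P_{Alta} + P_{Borealis}).
∂π/∂P_{Alta} = 121 − 6P_{Alta} + P_{Borealis} = 0 ⇒ P_{Alta} = 121/6 + (1/6)P_{Borealis}.
The game is symmetric, so in equilibrium P_{Borealis} = P_{Alta}: the reaction function gives (5/6)P_{Alta} = 121/6, hence P_{Alta} = 24.2.
q_{Alta} = 115 − 3·24.2 + 24.2 = 66.6.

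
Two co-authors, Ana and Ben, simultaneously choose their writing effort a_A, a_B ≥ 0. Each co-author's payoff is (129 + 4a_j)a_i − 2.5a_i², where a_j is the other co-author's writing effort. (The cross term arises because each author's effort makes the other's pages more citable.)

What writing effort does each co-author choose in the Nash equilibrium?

129

Ana's payoff is (129 + 4a_B)a_A − 2.5a_A².
∂π/∂a_A = 129 + 4a_B − 5a_A = 0, so a_A = 25.8 + 0.8a_B.
The game is symmetric, so in equilibrium a_B = a_A: the reaction function gives 0.2a_A = 25.8, hence a_A = 129.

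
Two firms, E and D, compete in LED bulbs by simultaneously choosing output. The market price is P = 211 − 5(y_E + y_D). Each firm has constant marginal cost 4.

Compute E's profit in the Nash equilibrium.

Firm E's profit: π = y_E(211 − 5(y_E + y_D)) − 4y_E.
∂π/∂y_E = 207 − 10y_E − 5y_D = 0, so y_E = 20.7 − 0.5y_D.
Setting y_E = y_D in the reaction function: y_E = 20.7 − 0.5y_E, so y_E = 20.7 / 1.5 = 13.8.
Price P = 211 − 5·27.6 = 73.
E's profit: (73 − 4)·13.8 = 952.2.

952.2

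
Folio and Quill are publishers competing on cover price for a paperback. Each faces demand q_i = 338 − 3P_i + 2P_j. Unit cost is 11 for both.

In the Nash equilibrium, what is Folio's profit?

20049.1875

Folio's profit: π = (P_{Folio} − 11)(338 − 3P_{Folio} + 2P_{Quill}).
∂π/∂P_{Folio} = 371 − 6P_{Folio} + 2P_{Quill} = 0 ⇒ P_{Folio} = 371/6 + (1/3)P_{Quill}.
The game is symmetric, so in equilibrium P_{Quill} = P_{Folio}: the reaction function gives (2/3)P_{Folio} = 371/6, hence P_{Folio} = 92.75.
q_{Folio} = 338 − 3·92.75 + 2·92.75 = 245.25.
Profit = (92.75 − 11)·245.25 = 20049.1875.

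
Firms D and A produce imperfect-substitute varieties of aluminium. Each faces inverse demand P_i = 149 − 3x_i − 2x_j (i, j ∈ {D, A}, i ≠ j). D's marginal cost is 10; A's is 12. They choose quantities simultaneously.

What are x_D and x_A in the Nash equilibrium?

Firm D's profit: π = x_D(149 − 3x_D − 2x_A) − 10x_D.
∂π/∂x_D = 139 − 6x_D − 2x_A = 0 ⇒ x_D = 139/6 − (1/3)x_A.
Similarly x_A = 137/6 − (1/3)x_D.
Substituting the second reaction function into the first: x_D = 139/6 − (1/3)(137/6 − (1/3)x_D), which gives (8/9)x_D = 140/9 ⇒ x_D = 17.5.
Then x_A = 137/6 − (1/3)·17.5 = 17.

17.5, 17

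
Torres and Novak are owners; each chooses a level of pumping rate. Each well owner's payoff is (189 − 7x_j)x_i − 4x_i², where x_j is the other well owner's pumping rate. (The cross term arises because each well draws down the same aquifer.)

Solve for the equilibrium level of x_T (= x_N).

Torres's payoff is (189 − 7x_N)x_T − 4x_T².
∂π/∂x_T = 189 − 7x_N − 8x_T = 0, so x_T = 23.625 − 0.875x_N.
The game is symmetric, so in equilibrium x_N = x_T: the reaction function gives 1.875x_T = 23.625, hence x_T = 12.6.

12.6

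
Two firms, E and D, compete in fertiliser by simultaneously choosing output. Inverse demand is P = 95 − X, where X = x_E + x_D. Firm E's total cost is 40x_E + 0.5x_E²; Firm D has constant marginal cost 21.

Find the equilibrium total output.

40.6

Firm E's profit: π = x_E(95 − (x_E + x_D)) − 40x_E − 0.5x_E².
∂π/∂x_E = 55 − 3x_E − x_D = 0, so x_E = 55/3 − (1/3)x_D.
For D: ∂π/∂x_D = 74 − 2x_D − x_E = 0 ⇒ x_D = 37 − 0.5x_E.
Solving the two reaction functions simultaneously: (1 − (−1/3)(−0.5))x_E = 55/3 − (1/3)·37, so (5/6)x_E = 6 and x_E = 7.2.
Then x_D = 37 − 0.5·7.2 = 33.4.
Total output: 7.2 + 33.4 = 40.6.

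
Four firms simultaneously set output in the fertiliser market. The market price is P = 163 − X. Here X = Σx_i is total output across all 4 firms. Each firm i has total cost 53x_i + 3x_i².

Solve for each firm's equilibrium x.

10

A representative firm's profit is π_i = x_i(163 − X) − 53x_i − 3x_i², with X = x_i + Σ_{j≠i} x_j.
First-order condition: 110 − 8x_i − Σ_{j≠i} x_j = 0.
With identical firms, set every x_j = x: then 110 − 8x − 3x = 0, i.e. x = 110/11 = 10.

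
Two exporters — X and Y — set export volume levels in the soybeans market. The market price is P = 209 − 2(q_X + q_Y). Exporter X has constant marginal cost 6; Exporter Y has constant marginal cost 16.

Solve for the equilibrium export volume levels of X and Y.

Exporter X's profit: π = q_X(209 − 2(q_X + q_Y)) − 6q_X.
∂π/∂q_X = 203 − 4q_X − 2q_Y = 0, so q_X = 50.75 − 0.5q_Y.
By the same steps for Y: q_Y = 48.25 − 0.5q_X.
Solving the two reaction functions simultaneously: (1 − (−0.5)(−0.5))q_X = 50.75 − 0.5·48.25, so 0.75q_X = 26.625 and q_X = 35.5.
Then q_Y = 48.25 − 0.5·35.5 = 30.5.

35.5, 30.5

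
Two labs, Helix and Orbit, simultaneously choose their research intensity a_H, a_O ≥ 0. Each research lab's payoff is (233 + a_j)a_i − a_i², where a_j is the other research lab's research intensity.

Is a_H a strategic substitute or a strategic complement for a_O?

strategic complements

Helix's payoff is (233 + a_O)a_H − a_H².
∂π/∂a_H = 233 + a_O − 2a_H = 0, so a_H = 116.5 + 0.5a_O.
The best-response slope da_H/da_O = 0.5 > 0: the reaction function is upward-sloping, so the choices are strategic complements.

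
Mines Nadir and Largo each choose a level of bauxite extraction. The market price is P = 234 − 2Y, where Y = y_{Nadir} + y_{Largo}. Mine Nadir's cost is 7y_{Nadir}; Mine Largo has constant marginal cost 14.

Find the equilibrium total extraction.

Mine Nadir's profit: π = y_{Nadir}(234 − 2(y_{Nadir} + y_{Largo})) − 7y_{Nadir}.
∂π/∂y_{Nadir} = 227 − 4y_{Nadir} − 2y_{Largo} = 0, so y_{Nadir} = 56.75 − 0.5y_{Largo}.
By the same steps for Largo: y_{Largo} = 55 − 0.5y_{Nadir}.
Substituting the second reaction function into the first: y_{Nadir} = 56.75 − 0.5(55 − 0.5y_{Nadir}), which gives 0.75y_{Nadir} = 29.25 ⇒ y_{Nadir} = 39.
Then y_{Largo} = 55 − 0.5·39 = 35.5.
Total extraction: 39 + 35.5 = 74.5.

74.5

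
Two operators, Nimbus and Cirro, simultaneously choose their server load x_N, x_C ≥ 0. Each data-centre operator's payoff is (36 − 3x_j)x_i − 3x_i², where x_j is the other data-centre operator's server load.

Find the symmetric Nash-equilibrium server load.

4

Nimbus's payoff is (36 − 3x_C)x_N − 3x_N².
∂π/∂x_N = 36 − 3x_C − 6x_N = 0, so x_N = 6 − 0.5x_C.
By symmetry x_C = x_N; substituting into the reaction function, 1.5x_N = 6 and x_N = 4.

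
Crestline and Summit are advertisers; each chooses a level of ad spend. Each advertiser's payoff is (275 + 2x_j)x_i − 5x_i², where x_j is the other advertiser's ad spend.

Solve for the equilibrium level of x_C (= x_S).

34.375

Crestline's payoff is (275 + 2x_S)x_C − 5x_C².
∂π/∂x_C = 275 + 2x_S − 10x_C = 0, so x_C = 27.5 + 0.2x_S.
By symmetry x_S = x_C; substituting into the reaction function, 0.8x_C = 27.5 and x_C = 34.375.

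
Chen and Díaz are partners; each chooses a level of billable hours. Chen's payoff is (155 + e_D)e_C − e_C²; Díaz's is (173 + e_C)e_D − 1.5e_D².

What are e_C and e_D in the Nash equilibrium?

127.6, 100.2

Expanding Chen's payoff: 155e_C + e_De_C − e_C².
∂π/∂e_C = 155 + e_D − 2e_C = 0, so e_C = 77.5 + 0.5e_D.
Likewise for Díaz: e_D = 173/3 + (1/3)e_C.
Plugging e_D into Chen's best response: e_C = 77.5 + 0.5(173/3 + (1/3)e_C) ⇒ (5/6)e_C = 319/3, so e_C = 127.6.
Then e_D = 173/3 + (1/3)·127.6 = 100.2.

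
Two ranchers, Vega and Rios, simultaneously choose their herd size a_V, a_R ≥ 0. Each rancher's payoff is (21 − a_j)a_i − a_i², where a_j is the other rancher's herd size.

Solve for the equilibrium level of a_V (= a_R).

Vega's payoff is (21 − a_R)a_V − a_V².
∂π/∂a_V = 21 − a_R − 2a_V = 0, so a_V = 10.5 − 0.5a_R.
By symmetry a_R = a_V; substituting into the reaction function, 1.5a_V = 10.5 and a_V = 7.

7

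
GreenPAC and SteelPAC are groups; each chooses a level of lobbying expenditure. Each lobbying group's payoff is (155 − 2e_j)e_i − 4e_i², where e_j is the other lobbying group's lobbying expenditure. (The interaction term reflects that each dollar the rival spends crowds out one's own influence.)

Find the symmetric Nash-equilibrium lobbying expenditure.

15.5

GreenPAC's payoff is (155 − 2e_S)e_G − 4e_G².
∂π/∂e_G = 155 − 2e_S − 8e_G = 0, so e_G = 19.375 − 0.25e_S.
Setting e_G = e_S in the reaction function: e_G = 19.375 − 0.25e_G, so e_G = 19.375 / 1.25 = 15.5.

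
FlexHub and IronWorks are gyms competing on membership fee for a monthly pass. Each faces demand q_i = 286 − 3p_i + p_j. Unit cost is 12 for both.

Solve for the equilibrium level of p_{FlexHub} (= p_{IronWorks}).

FlexHub's profit: π = (p_{FlexHub} − 12)(286 − 3p_{FlexHub} + p_{IronWorks}).
∂π/∂p_{FlexHub} = 322 − 6p_{FlexHub} + p_{IronWorks} = 0 ⇒ p_{FlexHub} = 161/3 + (1/6)p_{IronWorks}.
Setting p_{FlexHub} = p_{IronWorks} in the reaction function: p_{FlexHub} = 161/3 + (1/6)p_{FlexHub}, so p_{FlexHub} = (161/3) / (5/6) = 64.4.

64.4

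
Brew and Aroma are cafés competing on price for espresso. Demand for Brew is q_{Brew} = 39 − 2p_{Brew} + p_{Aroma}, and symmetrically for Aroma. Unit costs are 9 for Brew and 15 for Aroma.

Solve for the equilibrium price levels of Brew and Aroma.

19.8, 22.2

Brew's profit: π = (p_{Brew} − 9)(39 − 2p_{Brew} + p_{Aroma}).
∂π/∂p_{Brew} = 57 − 4p_{Brew} + p_{Aroma} = 0 ⇒ p_{Brew} = 14.25 + 0.25p_{Aroma}.
Similarly p_{Aroma} = 17.25 + 0.25p_{Brew}.
Plugging p_{Aroma} into Brew's best response: p_{Brew} = 14.25 + 0.25(17.25 + 0.25p_{Brew}) ⇒ 0.9375p_{Brew} = 18.5625, so p_{Brew} = 19.8.
Then p_{Aroma} = 17.25 + 0.25·19.8 = 22.2.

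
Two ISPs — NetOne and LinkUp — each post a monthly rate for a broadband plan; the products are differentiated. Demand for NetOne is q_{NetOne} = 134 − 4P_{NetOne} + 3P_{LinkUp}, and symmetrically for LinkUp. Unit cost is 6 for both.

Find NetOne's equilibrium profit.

NetOne's profit: π = (P_{NetOne} − 6)(134 − 4P_{NetOne} + 3P_{LinkUp}).
∂π/∂P_{NetOne} = 158 − 8P_{NetOne} + 3P_{LinkUp} = 0 ⇒ P_{NetOne} = 19.75 + 0.375P_{LinkUp}.
Setting P_{NetOne} = P_{LinkUp} in the reaction function: P_{NetOne} = 19.75 + 0.375P_{NetOne}, so P_{NetOne} = 19.75 / 0.625 = 31.6.
q_{NetOne} = 134 − 4·31.6 + 3·31.6 = 102.4.
Profit = (31.6 − 6)·102.4 = 2621.44.

2621.44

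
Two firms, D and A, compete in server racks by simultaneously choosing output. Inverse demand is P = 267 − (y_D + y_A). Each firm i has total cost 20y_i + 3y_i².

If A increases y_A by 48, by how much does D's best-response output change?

-6

Firm D's profit: π = y_D(267 − (y_D + y_A)) − 20y_D − 3y_D².
∂π/∂y_D = 247 − 8y_D − y_A = 0, so y_D = 30.875 − 0.125y_A.
The reaction-function slope is −0.125, so a 48-unit rise in y_A moves y_D by −0.125 × 48 = −6. D's best response falls — the actions are strategic substitutes.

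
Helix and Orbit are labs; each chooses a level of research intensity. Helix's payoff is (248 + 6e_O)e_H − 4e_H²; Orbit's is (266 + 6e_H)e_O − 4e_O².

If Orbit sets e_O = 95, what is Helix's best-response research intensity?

Expanding Helix's payoff: 248e_H + 6e_Oe_H − 4e_H².
∂π/∂e_H = 248 + 6e_O − 8e_H = 0, so e_H = 31 + 0.75e_O.
At e_O = 95: e_H = 31 + 0.75·95 = 102.25.

102.25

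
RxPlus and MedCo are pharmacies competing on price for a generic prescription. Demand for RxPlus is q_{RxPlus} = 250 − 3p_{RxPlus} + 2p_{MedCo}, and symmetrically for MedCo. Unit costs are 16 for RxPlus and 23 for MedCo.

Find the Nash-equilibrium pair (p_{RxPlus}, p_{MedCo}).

RxPlus's profit: π = (p_{RxPlus} − 16)(250 − 3p_{RxPlus} + 2p_{MedCo}).
∂π/∂p_{RxPlus} = 298 − 6p_{RxPlus} + 2p_{MedCo} = 0 ⇒ p_{RxPlus} = 149/3 + (1/3)p_{MedCo}.
Similarly p_{MedCo} = 319/6 + (1/3)p_{RxPlus}.
Substituting the second reaction function into the first: p_{RxPlus} = 149/3 + (1/3)(319/6 + (1/3)p_{RxPlus}), which gives (8/9)p_{RxPlus} = 1213/18 ⇒ p_{RxPlus} = 75.8125.
Then p_{MedCo} = 319/6 + (1/3)·75.8125 = 78.4375.

75.8125, 78.4375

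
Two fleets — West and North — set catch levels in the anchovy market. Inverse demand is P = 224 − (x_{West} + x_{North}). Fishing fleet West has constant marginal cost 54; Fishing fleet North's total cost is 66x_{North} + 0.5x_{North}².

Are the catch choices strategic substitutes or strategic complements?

Fishing fleet West's profit: π = x_{West}(224 − (x_{West} + x_{North})) − 54x_{West}.
∂π/∂x_{West} = 170 − 2x_{West} − x_{North} = 0, so x_{West} = 85 − 0.5x_{North}.
The best-response slope dx_{West}/dx_{North} = −0.5 < 0: the reaction function is downward-sloping, so the choices are strategic substitutes.

strategic substitutes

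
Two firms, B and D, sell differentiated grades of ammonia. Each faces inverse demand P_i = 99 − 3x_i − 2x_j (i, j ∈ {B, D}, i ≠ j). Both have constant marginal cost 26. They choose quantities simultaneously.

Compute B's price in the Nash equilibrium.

53.375

Firm B's profit: π = x_B(99 − 3x_B − 2x_D) − 26x_B.
∂π/∂x_B = 73 − 6x_B − 2x_D = 0 ⇒ x_B = 73/6 − (1/3)x_D.
Setting x_B = x_D in the reaction function: x_B = 73/6 − (1/3)x_B, so x_B = (73/6) / (4/3) = 9.125.
P_B = 99 − 3·9.125 − 2·9.125 = 53.375.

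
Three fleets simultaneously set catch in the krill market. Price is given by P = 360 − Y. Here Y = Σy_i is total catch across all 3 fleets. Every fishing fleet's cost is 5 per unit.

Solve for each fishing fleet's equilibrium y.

A representative fishing fleet's profit is π_i = y_i(360 − Y) − 5y_i, with Y = y_i + Σ_{j≠i} y_j.
First-order condition: 355 − 2y_i − Σ_{j≠i} y_j = 0.
Imposing symmetry (y_j = y for all j) turns Σ_{j≠i} y_j into 2y, so 355 = 4y and y = 88.75.

88.75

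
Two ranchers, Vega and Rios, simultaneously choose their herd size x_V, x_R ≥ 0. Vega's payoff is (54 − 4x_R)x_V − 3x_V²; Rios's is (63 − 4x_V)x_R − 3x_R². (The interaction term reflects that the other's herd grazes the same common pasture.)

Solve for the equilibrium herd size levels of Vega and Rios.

Expanding Vega's payoff: 54x_V − 4x_Rx_V − 3x_V².
∂π/∂x_V = 54 − 4x_R − 6x_V = 0, so x_V = 9 − (2/3)x_R.
Likewise for Rios: x_R = 10.5 − (2/3)x_V.
Solving the two reaction functions simultaneously: (1 − (−2/3)(−2/3))x_V = 9 − (2/3)·10.5, so (5/9)x_V = 2 and x_V = 3.6.
Then x_R = 10.5 − (2/3)·3.6 = 8.1.

3.6, 8.1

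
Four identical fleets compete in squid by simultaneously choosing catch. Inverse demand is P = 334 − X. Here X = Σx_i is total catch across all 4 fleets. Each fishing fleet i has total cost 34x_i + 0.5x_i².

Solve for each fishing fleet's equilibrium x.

50

A representative fishing fleet's profit is π_i = x_i(334 − X) − 34x_i − 0.5x_i², with X = x_i + Σ_{j≠i} x_j.
First-order condition: 300 − 3x_i − Σ_{j≠i} x_j = 0.
Imposing symmetry (x_j = x for all j) turns Σ_{j≠i} x_j into 3x, so 300 = 6x and x = 50.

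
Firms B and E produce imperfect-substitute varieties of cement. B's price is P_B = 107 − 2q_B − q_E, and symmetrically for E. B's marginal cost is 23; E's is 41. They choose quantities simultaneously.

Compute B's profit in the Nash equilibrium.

648

Firm B's profit: π = q_B(107 − 2q_B − q_E) − 23q_B.
∂π/∂q_B = 84 − 4q_B − q_E = 0 ⇒ q_B = 21 − 0.25q_E.
Similarly q_E = 16.5 − 0.25q_B.
Solving the two reaction functions simultaneously: (1 − (−0.25)(−0.25))q_B = 21 − 0.25·16.5, so 0.9375q_B = 16.875 and q_B = 18.
Then q_E = 16.5 − 0.25·18 = 12.
P_B = 107 − 2·18 − 12 = 59.
Profit = (59 − 23)·18 = 648.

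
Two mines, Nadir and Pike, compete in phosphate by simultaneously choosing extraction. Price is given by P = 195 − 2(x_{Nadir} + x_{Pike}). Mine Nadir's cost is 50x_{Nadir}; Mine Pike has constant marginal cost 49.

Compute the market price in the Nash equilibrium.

Mine Nadir's profit: π = x_{Nadir}(195 − 2(x_{Nadir} + x_{Pike})) − 50x_{Nadir}.
∂π/∂x_{Nadir} = 145 − 4x_{Nadir} − 2x_{Pike} = 0, so x_{Nadir} = 36.25 − 0.5x_{Pike}.
By the same steps for Pike: x_{Pike} = 36.5 − 0.5x_{Nadir}.
Solving the two reaction functions simultaneously: (1 − (−0.5)(−0.5))x_{Nadir} = 36.25 − 0.5·36.5, so 0.75x_{Nadir} = 18 and x_{Nadir} = 24.
Then x_{Pike} = 36.5 − 0.5·24 = 24.5.
Equilibrium price: P = 195 − 2·48.5 = 98.

98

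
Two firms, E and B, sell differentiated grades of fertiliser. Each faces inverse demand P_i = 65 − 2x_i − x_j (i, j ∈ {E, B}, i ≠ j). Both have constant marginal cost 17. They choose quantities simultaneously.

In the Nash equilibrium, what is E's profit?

Firm E's profit: π = x_E(65 − 2x_E − x_B) − 17x_E.
∂π/∂x_E = 48 − 4x_E − x_B = 0 ⇒ x_E = 12 − 0.25x_B.
By symmetry x_B = x_E; substituting into the reaction function, 1.25x_E = 12 and x_E = 9.6.
P_E = 65 − 2·9.6 − 9.6 = 36.2.
Profit = (36.2 − 17)·9.6 = 184.32.

184.32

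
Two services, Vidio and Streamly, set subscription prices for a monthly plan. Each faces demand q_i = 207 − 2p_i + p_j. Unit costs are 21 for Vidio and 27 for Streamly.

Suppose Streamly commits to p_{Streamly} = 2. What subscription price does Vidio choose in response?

Vidio's profit: π = (p_{Vidio} − 21)(207 − 2p_{Vidio} + p_{Streamly}).
∂π/∂p_{Vidio} = 249 − 4p_{Vidio} + p_{Streamly} = 0 ⇒ p_{Vidio} = 62.25 + 0.25p_{Streamly}.
At p_{Streamly} = 2: p_{Vidio} = 62.25 + 0.25·2 = 62.75.

62.75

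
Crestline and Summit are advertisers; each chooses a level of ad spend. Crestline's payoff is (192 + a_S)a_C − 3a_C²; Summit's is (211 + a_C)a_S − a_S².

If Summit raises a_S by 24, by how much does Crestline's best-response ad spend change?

Expanding Crestline's payoff: 192a_C + a_Sa_C − 3a_C².
∂π/∂a_C = 192 + a_S − 6a_C = 0, so a_C = 32 + (1/6)a_S.
The reaction-function slope is 1/6, so a 24-unit rise in a_S moves a_C by 1/6 × 24 = 4. Crestline's best response rises — the actions are strategic complements.

4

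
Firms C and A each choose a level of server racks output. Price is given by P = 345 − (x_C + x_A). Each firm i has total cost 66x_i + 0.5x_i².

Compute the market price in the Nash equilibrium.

Firm C's profit: π = x_C(345 − (x_C + x_A)) − 66x_C − 0.5x_C².
∂π/∂x_C = 279 − 3x_C − x_A = 0, so x_C = 93 − (1/3)x_A.
By symmetry x_A = x_C; substituting into the reaction function, (4/3)x_C = 93 and x_C = 69.75.
Equilibrium price: P = 345 − 139.5 = 205.5.

205.5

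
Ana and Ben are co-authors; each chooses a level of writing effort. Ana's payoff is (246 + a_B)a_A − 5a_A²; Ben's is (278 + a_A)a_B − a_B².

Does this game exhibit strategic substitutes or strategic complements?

strategic complements

Expanding Ana's payoff: 246a_A + a_Ba_A − 5a_A².
∂π/∂a_A = 246 + a_B − 10a_A = 0, so a_A = 24.6 + 0.1a_B.
The best-response slope da_A/da_B = 0.1 > 0: the reaction function is upward-sloping, so the choices are strategic complements.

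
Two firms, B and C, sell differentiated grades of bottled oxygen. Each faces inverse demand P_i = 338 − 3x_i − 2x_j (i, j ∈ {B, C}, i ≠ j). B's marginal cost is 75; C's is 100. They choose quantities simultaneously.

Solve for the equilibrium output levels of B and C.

Firm B's profit: π = x_B(338 − 3x_B − 2x_C) − 75x_B.
∂π/∂x_B = 263 − 6x_B − 2x_C = 0 ⇒ x_B = 263/6 − (1/3)x_C.
Similarly x_C = 119/3 − (1/3)x_B.
Solving the two reaction functions simultaneously: (1 − (−1/3)(−1/3))x_B = 263/6 − (1/3)·(119/3), so (8/9)x_B = 551/18 and x_B = 34.4375.
Then x_C = 119/3 − (1/3)·34.4375 = 28.1875.

34.4375, 28.1875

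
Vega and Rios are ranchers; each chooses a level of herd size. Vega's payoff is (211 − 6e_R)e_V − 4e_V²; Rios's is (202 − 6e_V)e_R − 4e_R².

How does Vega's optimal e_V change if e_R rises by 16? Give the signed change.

Expanding Vega's payoff: 211e_V − 6e_Re_V − 4e_V².
∂π/∂e_V = 211 − 6e_R − 8e_V = 0, so e_V = 26.375 − 0.75e_R.
The reaction-function slope is −0.75, so a 16-unit rise in e_R moves e_V by −0.75 × 16 = −12. Vega's best response falls — the actions are strategic substitutes.

-12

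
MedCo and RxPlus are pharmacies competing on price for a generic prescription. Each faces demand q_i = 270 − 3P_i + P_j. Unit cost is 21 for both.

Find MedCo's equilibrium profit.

6238.08

MedCo's profit: π = (P_{MedCo} − 21)(270 − 3P_{MedCo} + P_{RxPlus}).
∂π/∂P_{MedCo} = 333 − 6P_{MedCo} + P_{RxPlus} = 0 ⇒ P_{MedCo} = 55.5 + (1/6)P_{RxPlus}.
By symmetry P_{RxPlus} = P_{MedCo}; substituting into the reaction function, (5/6)P_{MedCo} = 55.5 and P_{MedCo} = 66.6.
q_{MedCo} = 270 − 3·66.6 + 66.6 = 136.8.
Profit = (66.6 − 21)·136.8 = 6238.08.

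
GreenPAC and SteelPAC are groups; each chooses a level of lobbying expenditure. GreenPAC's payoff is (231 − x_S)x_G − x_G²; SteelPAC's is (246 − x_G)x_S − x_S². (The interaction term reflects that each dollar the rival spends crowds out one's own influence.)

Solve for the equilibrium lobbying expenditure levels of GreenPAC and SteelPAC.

72, 87

Expanding GreenPAC's payoff: 231x_G − x_Sx_G − x_G².
∂π/∂x_G = 231 − x_S − 2x_G = 0, so x_G = 115.5 − 0.5x_S.
Likewise for SteelPAC: x_S = 123 − 0.5x_G.
Plugging x_S into GreenPAC's best response: x_G = 115.5 − 0.5(123 − 0.5x_G) ⇒ 0.75x_G = 54, so x_G = 72.
Then x_S = 123 − 0.5·72 = 87.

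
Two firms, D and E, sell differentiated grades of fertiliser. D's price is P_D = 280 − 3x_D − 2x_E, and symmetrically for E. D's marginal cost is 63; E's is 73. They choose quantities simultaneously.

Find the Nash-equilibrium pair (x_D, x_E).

Firm D's profit: π = x_D(280 − 3x_D − 2x_E) − 63x_D.
∂π/∂x_D = 217 − 6x_D − 2x_E = 0 ⇒ x_D = 217/6 − (1/3)x_E.
Similarly x_E = 34.5 − (1/3)x_D.
Plugging x_E into D's best response: x_D = 217/6 − (1/3)(34.5 − (1/3)x_D) ⇒ (8/9)x_D = 74/3, so x_D = 27.75.
Then x_E = 34.5 − (1/3)·27.75 = 25.25.

27.75, 25.25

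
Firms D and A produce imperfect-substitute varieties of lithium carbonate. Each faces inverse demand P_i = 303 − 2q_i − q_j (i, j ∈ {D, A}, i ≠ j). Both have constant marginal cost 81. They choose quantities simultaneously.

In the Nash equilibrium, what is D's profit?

Firm D's profit: π = q_D(303 − 2q_D − q_A) − 81q_D.
∂π/∂q_D = 222 − 4q_D − q_A = 0 ⇒ q_D = 55.5 − 0.25q_A.
Setting q_D = q_A in the reaction function: q_D = 55.5 − 0.25q_D, so q_D = 55.5 / 1.25 = 44.4.
P_D = 303 − 2·44.4 − 44.4 = 169.8.
Profit = (169.8 − 81)·44.4 = 3942.72.

3942.72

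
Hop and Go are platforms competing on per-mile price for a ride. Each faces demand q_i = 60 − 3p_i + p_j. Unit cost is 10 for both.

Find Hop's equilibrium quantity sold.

24

Hop's profit: π = (p_{Hop} − 10)(60 − 3p_{Hop} + p_{Go}).
∂π/∂p_{Hop} = 90 − 6p_{Hop} + p_{Go} = 0 ⇒ p_{Hop} = 15 + (1/6)p_{Go}.
By symmetry p_{Go} = p_{Hop}; substituting into the reaction function, (5/6)p_{Hop} = 15 and p_{Hop} = 18.
q_{Hop} = 60 − 3·18 + 18 = 24.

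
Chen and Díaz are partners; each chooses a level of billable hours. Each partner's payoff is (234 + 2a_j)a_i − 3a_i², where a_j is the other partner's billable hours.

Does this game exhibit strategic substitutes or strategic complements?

strategic complements

Chen's payoff is (234 + 2a_D)a_C − 3a_C².
∂π/∂a_C = 234 + 2a_D − 6a_C = 0, so a_C = 39 + (1/3)a_D.
The best-response slope da_C/da_D = 1/3 > 0: the reaction function is upward-sloping, so the choices are strategic complements.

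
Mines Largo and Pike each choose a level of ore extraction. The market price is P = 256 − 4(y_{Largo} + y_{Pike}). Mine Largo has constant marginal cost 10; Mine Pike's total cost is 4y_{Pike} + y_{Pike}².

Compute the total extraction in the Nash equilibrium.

Mine Largo's profit: π = y_{Largo}(256 − 4(y_{Largo} + y_{Pike})) − 10y_{Largo}.
∂π/∂y_{Largo} = 246 − 8y_{Largo} − 4y_{Pike} = 0, so y_{Largo} = 30.75 − 0.5y_{Pike}.
For Pike: ∂π/∂y_{Pike} = 252 − 10y_{Pike} − 4y_{Largo} = 0 ⇒ y_{Pike} = 25.2 − 0.4y_{Largo}.
Plugging y_{Pike} into Largo's best response: y_{Largo} = 30.75 − 0.5(25.2 − 0.4y_{Largo}) ⇒ 0.8y_{Largo} = 18.15, so y_{Largo} = 22.6875.
Then y_{Pike} = 25.2 − 0.4·22.6875 = 16.125.
Total extraction: 22.6875 + 16.125 = 38.8125.

38.8125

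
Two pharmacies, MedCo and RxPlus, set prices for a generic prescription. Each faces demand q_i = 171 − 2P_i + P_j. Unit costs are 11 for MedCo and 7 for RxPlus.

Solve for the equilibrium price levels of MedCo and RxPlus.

MedCo's profit: π = (P_{MedCo} − 11)(171 − 2P_{MedCo} + P_{RxPlus}).
∂π/∂P_{MedCo} = 193 − 4P_{MedCo} + P_{RxPlus} = 0 ⇒ P_{MedCo} = 48.25 + 0.25P_{RxPlus}.
Similarly P_{RxPlus} = 46.25 + 0.25P_{MedCo}.
Substituting the second reaction function into the first: P_{MedCo} = 48.25 + 0.25(46.25 + 0.25P_{MedCo}), which gives 0.9375P_{MedCo} = 59.8125 ⇒ P_{MedCo} = 63.8.
Then P_{RxPlus} = 46.25 + 0.25·63.8 = 62.2.

63.8, 62.2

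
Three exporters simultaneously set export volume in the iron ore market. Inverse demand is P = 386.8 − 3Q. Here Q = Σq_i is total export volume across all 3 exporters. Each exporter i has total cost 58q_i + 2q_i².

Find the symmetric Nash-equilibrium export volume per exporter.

A representative exporter's profit is π_i = q_i(386.8 − 3Q) − 58q_i − 2q_i², with Q = q_i + Σ_{j≠i} q_j.
First-order condition: 328.8 − 10q_i − 3Σ_{j≠i} q_j = 0.
In a symmetric equilibrium every exporter chooses the same q, so Σ_{j≠i} q_j = 2q. The condition becomes 328.8 − 16q = 0, giving q = 328.8/16 = 20.55.

20.55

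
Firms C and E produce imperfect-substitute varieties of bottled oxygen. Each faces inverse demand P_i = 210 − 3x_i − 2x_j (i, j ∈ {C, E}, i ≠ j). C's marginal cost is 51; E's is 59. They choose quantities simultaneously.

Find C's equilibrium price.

112.125

Firm C's profit: π = x_C(210 − 3x_C − 2x_E) − 51x_C.
∂π/∂x_C = 159 − 6x_C − 2x_E = 0 ⇒ x_C = 26.5 − (1/3)x_E.
Similarly x_E = 151/6 − (1/3)x_C.
Substituting the second reaction function into the first: x_C = 26.5 − (1/3)(151/6 − (1/3)x_C), which gives (8/9)x_C = 163/9 ⇒ x_C = 20.375.
Then x_E = 151/6 − (1/3)·20.375 = 18.375.
P_C = 210 − 3·20.375 − 2·18.375 = 112.125.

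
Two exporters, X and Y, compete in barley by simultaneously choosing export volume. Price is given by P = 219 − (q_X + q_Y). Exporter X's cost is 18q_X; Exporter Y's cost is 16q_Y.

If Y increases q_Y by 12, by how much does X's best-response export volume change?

Exporter X's profit: π = q_X(219 − (q_X + q_Y)) − 18q_X.
∂π/∂q_X = 201 − 2q_X − q_Y = 0, so q_X = 100.5 − 0.5q_Y.
The reaction-function slope is −0.5, so a 12-unit rise in q_Y moves q_X by −0.5 × 12 = −6. X's best response falls — the actions are strategic substitutes.

-6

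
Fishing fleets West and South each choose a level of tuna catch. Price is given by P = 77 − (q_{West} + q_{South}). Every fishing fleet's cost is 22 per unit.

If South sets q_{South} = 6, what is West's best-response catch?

Fishing fleet West's profit: π = q_{West}(77 − (q_{West} + q_{South})) − 22q_{West}.
∂π/∂q_{West} = 55 − 2q_{West} − q_{South} = 0, so q_{West} = 27.5 − 0.5q_{South}.
At q_{South} = 6: q_{West} = 27.5 − 0.5·6 = 24.5.

24.5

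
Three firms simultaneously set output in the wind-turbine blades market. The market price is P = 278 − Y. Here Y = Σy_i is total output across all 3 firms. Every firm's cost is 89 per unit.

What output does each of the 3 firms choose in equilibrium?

A representative firm's profit is π_i = y_i(278 − Y) − 89y_i, with Y = y_i + Σ_{j≠i} y_j.
First-order condition: 189 − 2y_i − Σ_{j≠i} y_j = 0.
With identical firms, set every y_j = y: then 189 − 2y − 2y = 0, i.e. y = 189/4 = 47.25.

47.25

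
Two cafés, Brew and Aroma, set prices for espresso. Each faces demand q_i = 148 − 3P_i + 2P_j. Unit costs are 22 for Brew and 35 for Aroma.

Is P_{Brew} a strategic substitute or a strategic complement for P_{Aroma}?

strategic complements

Brew's profit: π = (P_{Brew} − 22)(148 − 3P_{Brew} + 2P_{Aroma}).
∂π/∂P_{Brew} = 214 − 6P_{Brew} + 2P_{Aroma} = 0 ⇒ P_{Brew} = 107/3 + (1/3)P_{Aroma}.
The best-response slope dP_{Brew}/dP_{Aroma} = 1/3 > 0: the reaction function is upward-sloping, so the choices are strategic complements.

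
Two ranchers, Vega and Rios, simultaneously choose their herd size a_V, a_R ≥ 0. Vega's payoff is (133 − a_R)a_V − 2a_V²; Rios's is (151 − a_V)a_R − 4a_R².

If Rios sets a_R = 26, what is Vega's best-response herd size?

Expanding Vega's payoff: 133a_V − a_Ra_V − 2a_V².
∂π/∂a_V = 133 − a_R − 4a_V = 0, so a_V = 33.25 − 0.25a_R.
At a_R = 26: a_V = 33.25 − 0.25·26 = 26.75.

26.75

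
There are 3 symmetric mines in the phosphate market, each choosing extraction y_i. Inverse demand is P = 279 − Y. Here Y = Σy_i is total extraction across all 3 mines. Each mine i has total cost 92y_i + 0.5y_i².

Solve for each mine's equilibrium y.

37.4

A representative mine's profit is π_i = y_i(279 − Y) − 92y_i − 0.5y_i², with Y = y_i + Σ_{j≠i} y_j.
First-order condition: 187 − 3y_i − Σ_{j≠i} y_j = 0.
With identical mines, set every y_j = y: then 187 − 3y − 2y = 0, i.e. y = 187/5 = 37.4.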